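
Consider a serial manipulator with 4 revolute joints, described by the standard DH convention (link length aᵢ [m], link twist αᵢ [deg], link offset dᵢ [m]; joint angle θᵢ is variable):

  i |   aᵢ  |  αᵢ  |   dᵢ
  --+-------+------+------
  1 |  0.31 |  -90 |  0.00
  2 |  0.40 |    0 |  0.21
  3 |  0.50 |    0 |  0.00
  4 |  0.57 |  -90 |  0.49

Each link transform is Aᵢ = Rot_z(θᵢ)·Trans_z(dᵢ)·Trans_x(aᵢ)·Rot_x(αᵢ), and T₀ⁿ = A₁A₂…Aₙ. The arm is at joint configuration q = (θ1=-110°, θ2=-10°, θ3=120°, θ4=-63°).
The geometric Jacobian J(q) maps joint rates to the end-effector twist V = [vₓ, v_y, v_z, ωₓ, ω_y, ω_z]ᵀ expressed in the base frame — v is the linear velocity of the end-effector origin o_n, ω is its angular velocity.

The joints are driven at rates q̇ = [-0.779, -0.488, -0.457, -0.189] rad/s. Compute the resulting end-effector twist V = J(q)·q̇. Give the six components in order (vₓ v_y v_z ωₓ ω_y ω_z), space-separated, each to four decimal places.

-1.1631 -1.0965 0.4715 -1.0656 0.3879 -0.7790

o_n = [0.3426, -1.1055, -0.8173]
J₁: ẑ×o_n = [1.1055, 0.3426, -0.0000], ω = ẑ
J2: z=[0.9397, -0.3420, 0.0000] o=[-0.1060, -0.2913, 0.0000] → [0.2795, 0.7680, -0.6117, 0.9397, -0.3420, 0.0000]
J3: z=[0.9397, -0.3420, 0.0000] o=[-0.0434, -0.7333, 0.0695] → [0.3033, 0.8332, -0.2177, 0.9397, -0.3420, 0.0000]
J4: z=[0.9397, -0.3420, 0.0000] o=[0.0151, -0.5726, -0.4004] → [0.1426, 0.3917, -0.3887, 0.9397, -0.3420, 0.0000]
V = J·q̇ = [-1.1631, -1.0965, 0.4715, -1.0656, 0.3879, -0.7790]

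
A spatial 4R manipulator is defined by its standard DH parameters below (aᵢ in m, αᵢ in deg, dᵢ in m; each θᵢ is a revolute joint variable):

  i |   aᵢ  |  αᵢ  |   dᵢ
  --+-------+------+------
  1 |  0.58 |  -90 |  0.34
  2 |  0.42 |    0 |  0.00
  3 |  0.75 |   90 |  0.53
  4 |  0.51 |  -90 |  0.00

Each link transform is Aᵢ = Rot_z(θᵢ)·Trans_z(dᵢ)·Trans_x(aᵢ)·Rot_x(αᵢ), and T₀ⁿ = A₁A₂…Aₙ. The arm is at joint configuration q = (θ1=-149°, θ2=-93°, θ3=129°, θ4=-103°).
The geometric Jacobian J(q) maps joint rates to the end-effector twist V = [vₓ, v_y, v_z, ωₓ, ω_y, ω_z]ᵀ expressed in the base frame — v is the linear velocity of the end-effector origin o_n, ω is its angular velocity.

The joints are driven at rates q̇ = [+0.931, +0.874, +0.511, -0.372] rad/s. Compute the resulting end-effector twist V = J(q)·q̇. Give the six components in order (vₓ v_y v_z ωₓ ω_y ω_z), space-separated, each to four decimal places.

0.8197 -0.7216 -0.5840 0.9008 -1.0746 0.6300

o_n = [-0.9018, -0.5805, 0.3860]
J₁: ẑ×o_n = [0.5805, -0.9018, 0.0000], ω = ẑ
J2: z=[0.5150, -0.8572, 0.0000] o=[-0.4972, -0.2987, 0.3400] → [-0.0394, -0.0237, -0.4920, 0.5150, -0.8572, 0.0000]
J3: z=[0.5150, -0.8572, 0.0000] o=[-0.4783, -0.2874, 0.7594] → [0.3201, 0.1923, -0.5139, 0.5150, -0.8572, 0.0000]
J4: z=[-0.5038, -0.3027, 0.8090] o=[-0.7254, -1.0542, 0.3186] → [-0.4037, -0.1087, -0.2921, -0.5038, -0.3027, 0.8090]
V = J·q̇ = [0.8197, -0.7216, -0.5840, 0.9008, -1.0746, 0.6300]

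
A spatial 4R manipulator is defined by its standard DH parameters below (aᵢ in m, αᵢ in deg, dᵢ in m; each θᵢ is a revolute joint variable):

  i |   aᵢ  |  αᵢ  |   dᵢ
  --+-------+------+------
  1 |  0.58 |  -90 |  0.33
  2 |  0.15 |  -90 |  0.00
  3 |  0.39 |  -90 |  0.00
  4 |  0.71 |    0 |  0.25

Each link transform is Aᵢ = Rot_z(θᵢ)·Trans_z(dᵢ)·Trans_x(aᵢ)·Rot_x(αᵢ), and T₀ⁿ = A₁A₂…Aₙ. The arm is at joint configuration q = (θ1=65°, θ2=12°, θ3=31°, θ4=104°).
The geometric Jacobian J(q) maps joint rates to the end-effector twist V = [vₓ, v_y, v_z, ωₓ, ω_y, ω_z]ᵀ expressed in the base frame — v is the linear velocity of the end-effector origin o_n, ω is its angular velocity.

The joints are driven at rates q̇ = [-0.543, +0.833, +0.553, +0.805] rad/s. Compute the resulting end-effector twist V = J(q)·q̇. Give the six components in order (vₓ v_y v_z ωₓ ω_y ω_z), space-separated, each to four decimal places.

o_n = [0.6878, 0.7021, 0.9605]
J₁: ẑ×o_n = [-0.7021, 0.6878, 0.0000], ω = ẑ
J2: z=[-0.9063, 0.4226, 0.0000] o=[0.2451, 0.5257, 0.3300] → [0.2665, 0.5715, -0.3470, -0.9063, 0.4226, 0.0000]
J3: z=[-0.0879, -0.1884, -0.9781] o=[0.3071, 0.6586, 0.2988] → [-0.0822, -0.3143, 0.0679, -0.0879, -0.1884, -0.9781]
J4: z=[0.5639, -0.8188, 0.1071] o=[0.6274, 0.8701, 0.2293] → [-0.5808, -0.4059, -0.0452, 0.5639, -0.8188, 0.1071]
V = J·q̇ = [0.0902, -0.3980, -0.2879, -0.3496, -0.4113, -0.9977]

0.0902 -0.3980 -0.2879 -0.3496 -0.4113 -0.9977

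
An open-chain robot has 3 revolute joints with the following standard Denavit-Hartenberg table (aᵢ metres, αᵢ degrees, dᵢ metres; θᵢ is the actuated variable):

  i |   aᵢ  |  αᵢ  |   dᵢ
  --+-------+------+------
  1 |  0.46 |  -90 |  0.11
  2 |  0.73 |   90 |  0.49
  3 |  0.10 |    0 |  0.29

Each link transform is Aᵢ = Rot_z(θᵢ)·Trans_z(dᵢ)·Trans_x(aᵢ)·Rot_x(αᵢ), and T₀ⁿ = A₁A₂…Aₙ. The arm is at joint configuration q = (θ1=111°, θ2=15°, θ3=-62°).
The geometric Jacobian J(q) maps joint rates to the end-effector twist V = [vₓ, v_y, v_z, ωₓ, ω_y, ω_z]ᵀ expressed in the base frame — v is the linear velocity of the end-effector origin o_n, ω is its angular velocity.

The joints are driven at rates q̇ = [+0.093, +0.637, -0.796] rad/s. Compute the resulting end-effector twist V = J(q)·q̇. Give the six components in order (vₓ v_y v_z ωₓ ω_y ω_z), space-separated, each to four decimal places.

o_n = [-0.8357, 1.0562, 0.1890]
J₁: ẑ×o_n = [-1.0562, -0.8357, 0.0000], ω = ẑ
J2: z=[-0.9336, -0.3584, 0.0000] o=[-0.1648, 0.4294, 0.1100] → [-0.0283, 0.0738, -0.8255, -0.9336, -0.3584, 0.0000]
J3: z=[-0.0928, 0.2416, 0.9659] o=[-0.8750, 0.9121, -0.0789] → [-0.0744, 0.0628, -0.0229, -0.0928, 0.2416, 0.9659]
V = J·q̇ = [-0.0570, -0.0807, -0.5077, -0.5209, -0.4206, -0.6759]

-0.0570 -0.0807 -0.5077 -0.5209 -0.4206 -0.6759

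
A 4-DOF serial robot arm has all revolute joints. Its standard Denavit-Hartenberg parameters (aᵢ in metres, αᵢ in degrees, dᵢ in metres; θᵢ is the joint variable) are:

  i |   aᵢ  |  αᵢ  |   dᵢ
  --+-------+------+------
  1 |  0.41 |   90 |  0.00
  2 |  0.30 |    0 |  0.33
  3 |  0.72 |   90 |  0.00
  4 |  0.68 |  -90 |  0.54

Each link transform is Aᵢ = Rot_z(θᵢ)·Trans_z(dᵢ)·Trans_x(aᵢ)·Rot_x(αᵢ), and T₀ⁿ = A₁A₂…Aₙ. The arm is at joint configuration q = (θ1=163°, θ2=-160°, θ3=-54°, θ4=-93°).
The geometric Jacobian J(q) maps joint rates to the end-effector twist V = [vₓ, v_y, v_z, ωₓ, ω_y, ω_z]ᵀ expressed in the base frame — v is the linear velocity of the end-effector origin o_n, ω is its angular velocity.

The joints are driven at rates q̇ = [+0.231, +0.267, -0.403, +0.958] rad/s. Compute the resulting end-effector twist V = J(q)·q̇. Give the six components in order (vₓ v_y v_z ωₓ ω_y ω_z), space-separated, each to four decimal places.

0.4580 -0.1425 0.3246 -0.5521 0.0266 1.0252

o_n = [0.0293, -0.3740, 0.7278]
J₁: ẑ×o_n = [0.3740, 0.0293, -0.0000], ω = ẑ
J2: z=[0.2924, 0.9563, 0.0000] o=[-0.3921, 0.1199, 0.0000] → [0.6960, -0.2128, -0.5473, 0.2924, 0.9563, 0.0000]
J3: z=[0.2924, 0.9563, 0.0000] o=[-0.0260, 0.3530, -0.1026] → [0.7941, -0.2428, -0.2654, 0.2924, 0.9563, 0.0000]
J4: z=[-0.5348, 0.1635, 0.8290] o=[0.5448, 0.1785, 0.3000] → [0.5280, -0.1986, 0.3797, -0.5348, 0.1635, 0.8290]
V = J·q̇ = [0.4580, -0.1425, 0.3246, -0.5521, 0.0266, 1.0252]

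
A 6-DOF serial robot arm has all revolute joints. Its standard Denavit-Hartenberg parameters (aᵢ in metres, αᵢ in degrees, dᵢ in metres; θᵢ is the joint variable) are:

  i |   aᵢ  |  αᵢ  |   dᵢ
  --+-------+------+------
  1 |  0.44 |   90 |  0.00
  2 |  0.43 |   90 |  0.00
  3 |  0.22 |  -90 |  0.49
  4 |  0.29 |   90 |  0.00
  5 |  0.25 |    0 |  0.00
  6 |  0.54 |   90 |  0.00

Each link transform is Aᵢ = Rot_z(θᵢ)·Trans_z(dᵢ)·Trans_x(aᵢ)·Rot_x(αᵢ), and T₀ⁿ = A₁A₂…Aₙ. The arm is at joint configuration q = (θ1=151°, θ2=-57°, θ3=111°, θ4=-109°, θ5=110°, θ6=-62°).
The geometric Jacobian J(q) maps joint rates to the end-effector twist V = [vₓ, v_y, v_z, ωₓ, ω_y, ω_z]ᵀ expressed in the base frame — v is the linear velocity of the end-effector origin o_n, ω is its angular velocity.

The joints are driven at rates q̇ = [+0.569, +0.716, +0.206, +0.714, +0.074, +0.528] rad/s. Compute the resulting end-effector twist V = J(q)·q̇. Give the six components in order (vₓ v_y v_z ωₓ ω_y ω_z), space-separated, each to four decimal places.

o_n = [0.3569, -0.4203, -0.4100]
J₁: ẑ×o_n = [0.4203, 0.3569, -0.0000], ω = ẑ
J2: z=[0.4848, 0.8746, 0.0000] o=[-0.3848, 0.2133, 0.0000] → [-0.3586, 0.1988, -0.9559, 0.4848, 0.8746, 0.0000]
J3: z=[0.7335, -0.4066, -0.5446] o=[-0.5897, 0.3269, -0.3606] → [-0.3869, -0.4793, -0.1632, 0.7335, -0.4066, -0.5446]
J4: z=[0.2710, -0.5599, 0.7830] o=[-0.0931, 0.2864, -0.5614] → [0.4686, 0.3113, 0.0605, 0.2710, -0.5599, 0.7830]
J5: z=[-0.8282, -0.5502, -0.1069] o=[0.0492, 0.1068, -0.7391] → [-0.2374, 0.2397, 0.6058, -0.8282, -0.5502, -0.1069]
J6: z=[-0.8282, -0.5502, -0.1069] o=[0.0709, 0.0282, -0.5028] → [-0.0990, 0.0463, 0.5288, -0.8282, -0.5502, -0.1069]
V = J·q̇ = [0.1675, 0.5111, -0.3508, 0.1931, -0.1885, 0.9515]

0.1675 0.5111 -0.3508 0.1931 -0.1885 0.9515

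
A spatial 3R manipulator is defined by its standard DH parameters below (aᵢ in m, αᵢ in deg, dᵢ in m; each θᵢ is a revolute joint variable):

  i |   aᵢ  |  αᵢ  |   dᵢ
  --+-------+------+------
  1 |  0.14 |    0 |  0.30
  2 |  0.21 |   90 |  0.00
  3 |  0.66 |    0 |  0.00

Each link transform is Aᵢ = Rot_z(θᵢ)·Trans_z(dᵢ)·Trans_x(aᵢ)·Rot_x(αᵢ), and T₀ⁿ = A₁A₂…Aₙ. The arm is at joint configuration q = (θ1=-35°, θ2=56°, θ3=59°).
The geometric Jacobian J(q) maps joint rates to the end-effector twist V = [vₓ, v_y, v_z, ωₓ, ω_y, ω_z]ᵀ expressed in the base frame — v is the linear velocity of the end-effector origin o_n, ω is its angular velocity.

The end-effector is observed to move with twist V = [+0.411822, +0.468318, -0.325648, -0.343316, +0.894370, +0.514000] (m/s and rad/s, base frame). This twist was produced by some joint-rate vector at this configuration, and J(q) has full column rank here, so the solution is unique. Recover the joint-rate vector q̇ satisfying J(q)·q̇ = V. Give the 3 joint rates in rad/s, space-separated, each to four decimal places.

o_n = [0.6281, 0.1168, 0.8657]
J₁: ẑ×o_n = [-0.1168, 0.6281, 0.0000], ω = ẑ
J2: z=[0.0000, 0.0000, 1.0000] o=[0.1147, -0.0803, 0.3000] → [-0.1971, 0.5134, 0.0000, 0.0000, 0.0000, 1.0000]
J3: z=[0.3584, -0.9336, 0.0000] o=[0.3107, -0.0050, 0.3000] → [-0.5282, -0.2027, 0.3399, 0.3584, -0.9336, 0.0000]
q̇ = J⁺·V = [0.0890, 0.4250, -0.9580]

0.0890 0.4250 -0.9580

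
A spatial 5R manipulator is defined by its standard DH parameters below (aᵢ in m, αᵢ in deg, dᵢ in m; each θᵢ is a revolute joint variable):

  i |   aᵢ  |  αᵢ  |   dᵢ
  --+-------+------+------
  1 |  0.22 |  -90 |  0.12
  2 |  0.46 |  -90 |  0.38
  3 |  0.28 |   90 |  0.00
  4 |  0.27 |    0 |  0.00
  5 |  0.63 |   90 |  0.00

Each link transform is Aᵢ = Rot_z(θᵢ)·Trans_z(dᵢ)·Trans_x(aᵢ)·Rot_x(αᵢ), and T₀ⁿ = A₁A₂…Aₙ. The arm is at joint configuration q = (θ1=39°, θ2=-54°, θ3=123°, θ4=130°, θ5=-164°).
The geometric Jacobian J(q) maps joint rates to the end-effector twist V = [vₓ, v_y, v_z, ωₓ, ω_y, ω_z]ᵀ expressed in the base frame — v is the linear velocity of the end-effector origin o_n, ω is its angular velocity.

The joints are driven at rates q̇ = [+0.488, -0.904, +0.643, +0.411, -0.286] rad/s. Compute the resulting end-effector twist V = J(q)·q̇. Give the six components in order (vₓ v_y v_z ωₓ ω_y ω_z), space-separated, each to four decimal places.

o_n = [0.2259, -0.0066, 0.3006]
J₁: ẑ×o_n = [0.0066, 0.2259, -0.0000], ω = ẑ
J2: z=[-0.6293, 0.7771, 0.0000] o=[0.1710, 0.1385, 0.1200] → [0.1404, 0.1137, 0.0486, -0.6293, 0.7771, 0.0000]
J3: z=[0.6287, 0.5091, -0.5878] o=[0.1420, 0.6039, 0.4921] → [-0.4564, 0.0711, -0.4266, 0.6287, 0.5091, -0.5878]
J4: z=[0.7259, -0.1130, 0.6785] o=[0.2201, 0.3650, 0.3688] → [0.2598, 0.0534, -0.2691, 0.7259, -0.1130, 0.6785]
J5: z=[0.7259, -0.1130, 0.6785] o=[0.3017, 0.6184, 0.3237] → [0.4267, -0.0347, -0.4622, 0.7259, -0.1130, 0.6785]
V = J·q̇ = [-0.4323, 0.0851, -0.2966, 1.0639, -0.3893, 0.1949]

-0.4323 0.0851 -0.2966 1.0639 -0.3893 0.1949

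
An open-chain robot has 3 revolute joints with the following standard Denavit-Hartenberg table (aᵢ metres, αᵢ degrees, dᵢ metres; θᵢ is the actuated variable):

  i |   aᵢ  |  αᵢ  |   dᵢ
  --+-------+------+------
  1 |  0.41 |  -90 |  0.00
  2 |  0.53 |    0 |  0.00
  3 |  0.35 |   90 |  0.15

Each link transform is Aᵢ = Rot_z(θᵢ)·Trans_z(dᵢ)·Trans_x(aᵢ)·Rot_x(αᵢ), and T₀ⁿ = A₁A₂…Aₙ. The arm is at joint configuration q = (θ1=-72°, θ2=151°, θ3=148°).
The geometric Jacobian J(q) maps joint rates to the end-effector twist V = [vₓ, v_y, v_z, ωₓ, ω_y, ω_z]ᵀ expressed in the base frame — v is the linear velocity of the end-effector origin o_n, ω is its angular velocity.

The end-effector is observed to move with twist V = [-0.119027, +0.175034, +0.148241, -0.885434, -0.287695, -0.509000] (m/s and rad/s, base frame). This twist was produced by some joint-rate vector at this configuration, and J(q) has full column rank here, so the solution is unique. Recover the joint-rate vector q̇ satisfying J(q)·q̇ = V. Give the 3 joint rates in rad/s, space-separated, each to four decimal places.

o_n = [0.1785, -0.0641, 0.0492]
J₁: ẑ×o_n = [0.0641, 0.1785, -0.0000], ω = ẑ
J2: z=[0.9511, 0.3090, 0.0000] o=[0.1267, -0.3899, 0.0000] → [0.0152, -0.0468, 0.2939, 0.9511, 0.3090, 0.0000]
J3: z=[0.9511, 0.3090, 0.0000] o=[-0.0165, 0.0509, -0.2569] → [0.0946, -0.2911, -0.1697, 0.9511, 0.3090, 0.0000]
q̇ = J⁺·V = [-0.5090, -0.0210, -0.9100]

-0.5090 -0.0210 -0.9100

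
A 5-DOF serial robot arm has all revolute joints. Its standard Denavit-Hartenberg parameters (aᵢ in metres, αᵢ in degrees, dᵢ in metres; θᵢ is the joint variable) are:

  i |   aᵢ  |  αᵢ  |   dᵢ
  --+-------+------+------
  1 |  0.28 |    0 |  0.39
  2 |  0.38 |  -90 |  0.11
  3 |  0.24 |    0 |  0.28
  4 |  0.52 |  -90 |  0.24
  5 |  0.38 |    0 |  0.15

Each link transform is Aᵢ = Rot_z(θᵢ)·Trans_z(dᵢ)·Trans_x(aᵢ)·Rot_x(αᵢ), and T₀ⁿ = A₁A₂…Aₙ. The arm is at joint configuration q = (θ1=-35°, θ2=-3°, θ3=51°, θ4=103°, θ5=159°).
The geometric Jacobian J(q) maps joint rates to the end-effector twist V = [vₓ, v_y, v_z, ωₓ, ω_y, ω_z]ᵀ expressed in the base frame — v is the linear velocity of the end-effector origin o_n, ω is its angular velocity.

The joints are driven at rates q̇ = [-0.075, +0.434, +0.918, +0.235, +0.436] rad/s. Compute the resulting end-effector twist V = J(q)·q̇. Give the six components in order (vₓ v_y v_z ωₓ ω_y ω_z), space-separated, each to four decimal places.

0.0084 0.3074 0.1344 0.5592 1.0262 0.7509

o_n = [0.7153, -0.0532, 0.3759]
J₁: ẑ×o_n = [0.0532, 0.7153, -0.0000], ω = ẑ
J2: z=[0.0000, 0.0000, 1.0000] o=[0.2294, -0.1606, 0.3900] → [-0.1074, 0.4859, 0.0000, 0.0000, 0.0000, 1.0000]
J3: z=[0.6157, 0.7880, 0.0000] o=[0.5288, -0.3946, 0.5000] → [-0.0978, 0.0764, 0.0632, 0.6157, 0.7880, 0.0000]
J4: z=[0.6157, 0.7880, 0.0000] o=[0.8202, -0.2669, 0.3135] → [0.0492, -0.0384, 0.2143, 0.6157, 0.7880, 0.0000]
J5: z=[-0.3454, 0.2699, 0.8988] o=[0.5997, 0.2100, 0.0855] → [0.3149, 0.2042, 0.0597, -0.3454, 0.2699, 0.8988]
V = J·q̇ = [0.0084, 0.3074, 0.1344, 0.5592, 1.0262, 0.7509]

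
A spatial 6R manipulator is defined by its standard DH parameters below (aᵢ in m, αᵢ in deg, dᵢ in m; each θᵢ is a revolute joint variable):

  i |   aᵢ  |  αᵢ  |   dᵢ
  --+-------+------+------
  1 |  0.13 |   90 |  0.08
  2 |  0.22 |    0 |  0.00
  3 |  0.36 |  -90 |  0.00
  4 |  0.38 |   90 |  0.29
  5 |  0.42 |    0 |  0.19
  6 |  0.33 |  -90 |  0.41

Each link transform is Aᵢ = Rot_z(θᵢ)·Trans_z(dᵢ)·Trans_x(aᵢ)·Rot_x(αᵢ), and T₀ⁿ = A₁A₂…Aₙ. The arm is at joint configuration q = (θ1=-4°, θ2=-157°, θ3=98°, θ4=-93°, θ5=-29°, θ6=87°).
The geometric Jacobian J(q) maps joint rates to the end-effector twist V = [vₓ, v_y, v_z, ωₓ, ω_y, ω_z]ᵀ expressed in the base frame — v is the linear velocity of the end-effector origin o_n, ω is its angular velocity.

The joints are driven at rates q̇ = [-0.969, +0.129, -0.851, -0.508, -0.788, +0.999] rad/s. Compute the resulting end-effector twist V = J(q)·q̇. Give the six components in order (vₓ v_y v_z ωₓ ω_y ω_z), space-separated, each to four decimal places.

o_n = [0.0311, -0.8939, 0.4291]
J₁: ẑ×o_n = [0.8939, 0.0311, -0.0000], ω = ẑ
J2: z=[-0.0698, -0.9976, 0.0000] o=[0.1297, -0.0091, 0.0800] → [-0.3482, 0.0243, -0.0366, -0.0698, -0.9976, 0.0000]
J3: z=[-0.0698, -0.9976, 0.0000] o=[-0.0723, 0.0051, -0.0060] → [-0.4340, 0.0303, 0.1659, -0.0698, -0.9976, 0.0000]
J4: z=[0.8551, -0.0598, 0.5150] o=[0.1126, -0.0079, -0.3145] → [0.4119, -0.6778, -0.7625, 0.8551, -0.0598, 0.5150]
J5: z=[-0.5094, 0.0881, 0.8560] o=[0.3239, -0.4031, -0.1481] → [0.4710, 0.0434, 0.2758, -0.5094, 0.0881, 0.8560]
J6: z=[-0.5094, 0.0881, 0.8560] o=[0.0175, -0.7394, -0.0739] → [0.1766, 0.2678, 0.0775, -0.5094, 0.0881, 0.8560]
V = J·q̇ = [-0.9458, 0.5249, 0.1015, -0.4915, 0.7692, -1.0500]

-0.9458 0.5249 0.1015 -0.4915 0.7692 -1.0500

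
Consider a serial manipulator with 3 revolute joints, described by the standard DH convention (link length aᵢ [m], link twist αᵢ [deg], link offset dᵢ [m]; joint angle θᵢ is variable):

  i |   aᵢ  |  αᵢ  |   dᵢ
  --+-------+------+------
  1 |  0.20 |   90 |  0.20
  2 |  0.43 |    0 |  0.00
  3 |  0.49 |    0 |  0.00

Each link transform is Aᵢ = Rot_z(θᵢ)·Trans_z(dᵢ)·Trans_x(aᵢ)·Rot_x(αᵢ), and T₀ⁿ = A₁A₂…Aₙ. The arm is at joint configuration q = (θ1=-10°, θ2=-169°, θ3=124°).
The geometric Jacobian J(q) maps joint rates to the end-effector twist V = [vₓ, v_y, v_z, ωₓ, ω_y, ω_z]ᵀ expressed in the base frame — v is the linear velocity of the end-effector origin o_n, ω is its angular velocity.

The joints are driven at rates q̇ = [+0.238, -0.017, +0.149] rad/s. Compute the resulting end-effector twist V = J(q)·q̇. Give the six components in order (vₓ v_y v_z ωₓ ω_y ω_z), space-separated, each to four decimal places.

0.0488 0.0215 0.0529 -0.0229 -0.1300 0.2380

o_n = [0.1225, -0.0216, -0.2285]
J₁: ẑ×o_n = [0.0216, 0.1225, -0.0000], ω = ẑ
J2: z=[-0.1736, -0.9848, 0.0000] o=[0.1970, -0.0347, 0.2000] → [0.4220, -0.0744, -0.0756, -0.1736, -0.9848, 0.0000]
J3: z=[-0.1736, -0.9848, 0.0000] o=[-0.2187, 0.0386, 0.1180] → [0.3412, -0.0602, 0.3465, -0.1736, -0.9848, 0.0000]
V = J·q̇ = [0.0488, 0.0215, 0.0529, -0.0229, -0.1300, 0.2380]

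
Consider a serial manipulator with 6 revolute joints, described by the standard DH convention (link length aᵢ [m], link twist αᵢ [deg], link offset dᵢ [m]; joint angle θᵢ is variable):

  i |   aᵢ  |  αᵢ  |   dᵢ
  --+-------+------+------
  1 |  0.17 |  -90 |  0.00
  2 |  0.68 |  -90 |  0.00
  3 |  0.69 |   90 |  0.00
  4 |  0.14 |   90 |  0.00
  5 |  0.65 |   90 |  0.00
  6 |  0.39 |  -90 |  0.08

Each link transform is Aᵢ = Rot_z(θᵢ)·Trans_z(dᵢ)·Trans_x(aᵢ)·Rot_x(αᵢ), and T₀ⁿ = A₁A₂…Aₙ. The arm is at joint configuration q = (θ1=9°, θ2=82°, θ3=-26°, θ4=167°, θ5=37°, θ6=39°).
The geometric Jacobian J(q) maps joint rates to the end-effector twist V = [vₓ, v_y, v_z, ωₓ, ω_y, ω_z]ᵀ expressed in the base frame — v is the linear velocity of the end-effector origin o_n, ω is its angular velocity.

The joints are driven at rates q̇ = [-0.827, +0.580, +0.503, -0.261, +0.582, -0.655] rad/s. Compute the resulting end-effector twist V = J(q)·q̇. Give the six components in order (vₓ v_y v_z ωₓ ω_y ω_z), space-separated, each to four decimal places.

o_n = [-0.2936, 0.3375, -0.3551]
J₁: ẑ×o_n = [-0.3375, -0.2936, 0.0000], ω = ẑ
J2: z=[-0.1564, 0.9877, 0.0000] o=[0.1679, 0.0266, 0.0000] → [-0.3507, -0.0556, 0.4072, -0.1564, 0.9877, 0.0000]
J3: z=[-0.9781, -0.1549, -0.1392] o=[0.2614, 0.0414, -0.6734] → [-0.0081, 0.3885, -0.3756, -0.9781, -0.1549, -0.1392]
J4: z=[-0.2009, 0.8782, 0.4341] o=[0.2993, 0.3537, -1.2875] → [0.8258, -0.0701, 0.5240, -0.2009, 0.8782, 0.4341]
J5: z=[-0.9406, -0.0491, -0.3358] o=[0.2610, 0.2870, -1.1705] → [-0.0231, 0.9532, -0.0747, -0.9406, -0.0491, -0.3358]
J6: z=[-0.0042, -0.9877, 0.1564] o=[0.0404, 0.3836, -0.5667] → [-0.2018, -0.0513, -0.3298, -0.0042, -0.9877, 0.1564]
V = J·q̇ = [-0.0252, 1.0128, 0.0830, -1.0750, 0.8841, -1.3082]

-0.0252 1.0128 0.0830 -1.0750 0.8841 -1.3082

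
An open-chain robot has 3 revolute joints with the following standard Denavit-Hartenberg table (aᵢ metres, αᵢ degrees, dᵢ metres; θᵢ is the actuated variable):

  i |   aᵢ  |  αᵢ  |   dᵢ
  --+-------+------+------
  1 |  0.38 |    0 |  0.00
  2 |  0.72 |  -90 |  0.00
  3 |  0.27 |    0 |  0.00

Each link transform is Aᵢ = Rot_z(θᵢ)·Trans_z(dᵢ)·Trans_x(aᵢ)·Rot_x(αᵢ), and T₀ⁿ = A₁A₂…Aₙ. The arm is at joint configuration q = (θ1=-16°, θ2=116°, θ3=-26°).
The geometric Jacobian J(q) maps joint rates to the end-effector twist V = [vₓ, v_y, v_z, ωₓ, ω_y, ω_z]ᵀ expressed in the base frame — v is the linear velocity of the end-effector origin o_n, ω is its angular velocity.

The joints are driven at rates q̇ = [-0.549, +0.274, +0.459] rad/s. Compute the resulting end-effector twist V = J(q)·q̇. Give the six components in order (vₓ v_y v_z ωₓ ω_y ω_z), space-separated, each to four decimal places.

o_n = [0.1981, 0.8433, 0.1184]
J₁: ẑ×o_n = [-0.8433, 0.1981, 0.0000], ω = ẑ
J2: z=[0.0000, 0.0000, 1.0000] o=[0.3653, -0.1047, 0.0000] → [-0.9480, -0.1672, 0.0000, 0.0000, 0.0000, 1.0000]
J3: z=[-0.9848, -0.1736, 0.0000] o=[0.2403, 0.6043, 0.0000] → [-0.0206, 0.1166, -0.2427, -0.9848, -0.1736, 0.0000]
V = J·q̇ = [0.1938, -0.1011, -0.1114, -0.4520, -0.0797, -0.2750]

0.1938 -0.1011 -0.1114 -0.4520 -0.0797 -0.2750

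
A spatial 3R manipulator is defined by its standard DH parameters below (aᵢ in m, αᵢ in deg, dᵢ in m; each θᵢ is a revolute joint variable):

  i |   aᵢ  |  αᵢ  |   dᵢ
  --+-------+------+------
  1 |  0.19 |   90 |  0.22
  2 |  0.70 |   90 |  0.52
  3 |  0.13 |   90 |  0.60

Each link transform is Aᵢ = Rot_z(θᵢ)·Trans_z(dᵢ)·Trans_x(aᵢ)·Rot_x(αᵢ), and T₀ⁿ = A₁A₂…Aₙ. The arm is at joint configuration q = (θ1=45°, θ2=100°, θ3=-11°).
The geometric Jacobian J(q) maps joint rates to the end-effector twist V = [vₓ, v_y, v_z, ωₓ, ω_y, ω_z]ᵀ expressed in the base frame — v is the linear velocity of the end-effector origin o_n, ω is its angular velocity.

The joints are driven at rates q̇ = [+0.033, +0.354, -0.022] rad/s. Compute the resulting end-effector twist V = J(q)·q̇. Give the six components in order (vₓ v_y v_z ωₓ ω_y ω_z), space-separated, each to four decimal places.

o_n = [0.8007, 0.1004, 1.1392]
J₁: ẑ×o_n = [-0.1004, 0.8007, 0.0000], ω = ẑ
J2: z=[0.7071, -0.7071, 0.0000] o=[0.1344, 0.1344, 0.2200] → [-0.6500, -0.6500, 0.4472, 0.7071, -0.7071, 0.0000]
J3: z=[0.6964, 0.6964, 0.1736] o=[0.4161, -0.3193, 0.9094] → [0.0872, -0.0933, 0.0244, 0.6964, 0.6964, 0.1736]
V = J·q̇ = [-0.2353, -0.2016, 0.1578, 0.2350, -0.2656, 0.0292]

-0.2353 -0.2016 0.1578 0.2350 -0.2656 0.0292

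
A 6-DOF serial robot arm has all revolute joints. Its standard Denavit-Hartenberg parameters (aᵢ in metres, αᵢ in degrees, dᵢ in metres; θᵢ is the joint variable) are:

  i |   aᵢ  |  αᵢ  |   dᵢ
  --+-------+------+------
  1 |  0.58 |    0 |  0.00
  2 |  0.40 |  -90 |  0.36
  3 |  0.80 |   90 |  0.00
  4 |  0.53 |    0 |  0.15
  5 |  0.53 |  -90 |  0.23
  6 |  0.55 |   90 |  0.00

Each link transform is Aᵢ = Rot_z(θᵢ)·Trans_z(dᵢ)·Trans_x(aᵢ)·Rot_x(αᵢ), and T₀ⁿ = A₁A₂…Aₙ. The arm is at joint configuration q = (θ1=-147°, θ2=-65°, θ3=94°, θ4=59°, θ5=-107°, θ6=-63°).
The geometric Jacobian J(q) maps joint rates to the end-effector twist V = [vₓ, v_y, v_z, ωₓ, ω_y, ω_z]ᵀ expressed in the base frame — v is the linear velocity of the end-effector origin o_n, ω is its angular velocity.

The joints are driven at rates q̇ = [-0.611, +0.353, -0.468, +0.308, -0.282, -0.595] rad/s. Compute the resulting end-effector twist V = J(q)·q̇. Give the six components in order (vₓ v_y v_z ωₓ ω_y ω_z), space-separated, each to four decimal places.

-0.9741 0.7666 0.6630 0.4108 0.7646 0.1813

o_n = [-1.4011, 0.4032, -1.2915]
J₁: ẑ×o_n = [-0.4032, -1.4011, 0.0000], ω = ẑ
J2: z=[0.0000, 0.0000, 1.0000] o=[-0.4864, -0.3159, 0.0000] → [-0.7191, -0.9146, 0.0000, 0.0000, 0.0000, 1.0000]
J3: z=[-0.5299, -0.8480, 0.0000] o=[-0.8256, -0.1039, 0.3600] → [1.4005, -0.8752, -0.7567, -0.5299, -0.8480, 0.0000]
J4: z=[-0.8460, 0.5286, -0.0698] o=[-0.7783, -0.1335, -0.4381] → [-0.4137, -0.6786, -0.1248, -0.8460, 0.5286, -0.0698]
J5: z=[-0.8460, 0.5286, -0.0698] o=[-1.1298, -0.4496, -0.7208] → [-0.2422, -0.4639, -0.5780, -0.8460, 0.5286, -0.0698]
J6: z=[-0.3106, -0.5949, -0.7413] o=[-1.0947, -0.0071, -1.0906] → [0.4236, 0.1647, -0.3097, -0.3106, -0.5949, -0.7413]
V = J·q̇ = [-0.9741, 0.7666, 0.6630, 0.4108, 0.7646, 0.1813]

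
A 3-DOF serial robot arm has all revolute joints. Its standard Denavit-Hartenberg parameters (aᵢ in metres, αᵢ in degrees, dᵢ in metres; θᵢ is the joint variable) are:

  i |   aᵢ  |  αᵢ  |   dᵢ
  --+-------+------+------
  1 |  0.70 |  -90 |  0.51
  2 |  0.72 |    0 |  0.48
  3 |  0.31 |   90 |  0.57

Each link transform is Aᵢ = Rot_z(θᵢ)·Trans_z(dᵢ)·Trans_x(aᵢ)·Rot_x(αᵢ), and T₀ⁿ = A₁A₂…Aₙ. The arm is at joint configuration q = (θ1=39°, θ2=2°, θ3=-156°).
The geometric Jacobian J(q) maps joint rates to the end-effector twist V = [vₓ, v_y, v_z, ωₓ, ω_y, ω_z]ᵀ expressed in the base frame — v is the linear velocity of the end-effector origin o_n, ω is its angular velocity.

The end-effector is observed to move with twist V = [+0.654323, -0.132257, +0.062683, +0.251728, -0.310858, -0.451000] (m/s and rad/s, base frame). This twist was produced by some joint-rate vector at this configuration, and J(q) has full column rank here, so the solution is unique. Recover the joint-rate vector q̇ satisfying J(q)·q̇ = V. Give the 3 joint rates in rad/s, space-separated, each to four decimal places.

o_n = [0.2259, 1.5340, 0.6208]
J₁: ẑ×o_n = [-1.5340, 0.2259, 0.0000], ω = ẑ
J2: z=[-0.6293, 0.7771, 0.0000] o=[0.5440, 0.4405, 0.5100] → [0.0861, 0.0697, -0.4409, -0.6293, 0.7771, 0.0000]
J3: z=[-0.6293, 0.7771, 0.0000] o=[0.8011, 1.2664, 0.4849] → [0.1056, 0.0855, 0.2786, -0.6293, 0.7771, 0.0000]
q̇ = J⁺·V = [-0.4510, -0.2420, -0.1580]

-0.4510 -0.2420 -0.1580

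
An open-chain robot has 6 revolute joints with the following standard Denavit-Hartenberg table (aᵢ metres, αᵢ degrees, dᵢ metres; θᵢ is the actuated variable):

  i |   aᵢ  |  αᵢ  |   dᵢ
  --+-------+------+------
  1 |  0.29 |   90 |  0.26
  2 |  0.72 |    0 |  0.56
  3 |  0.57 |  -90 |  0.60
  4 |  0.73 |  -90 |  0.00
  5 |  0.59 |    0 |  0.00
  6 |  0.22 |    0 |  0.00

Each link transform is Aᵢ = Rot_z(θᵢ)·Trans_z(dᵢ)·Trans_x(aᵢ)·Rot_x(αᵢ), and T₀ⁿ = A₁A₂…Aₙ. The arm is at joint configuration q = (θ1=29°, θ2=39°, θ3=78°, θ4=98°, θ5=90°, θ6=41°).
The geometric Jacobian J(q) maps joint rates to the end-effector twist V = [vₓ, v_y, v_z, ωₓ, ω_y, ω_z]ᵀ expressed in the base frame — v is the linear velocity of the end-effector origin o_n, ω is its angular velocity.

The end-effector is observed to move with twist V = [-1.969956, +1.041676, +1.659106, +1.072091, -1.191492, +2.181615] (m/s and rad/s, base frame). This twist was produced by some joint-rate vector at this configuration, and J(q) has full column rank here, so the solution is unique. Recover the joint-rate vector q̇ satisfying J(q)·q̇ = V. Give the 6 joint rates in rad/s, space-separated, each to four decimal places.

0.9190 0.7890 0.9080 -0.8940 -0.7490 -0.2220

o_n = [1.4194, 0.1236, 1.4916]
J₁: ẑ×o_n = [-0.1236, 1.4194, 0.0000], ω = ẑ
J2: z=[0.4848, -0.8746, 0.0000] o=[0.2536, 0.1406, 0.2600] → [-1.0772, -0.5971, 1.0114, 0.4848, -0.8746, 0.0000]
J3: z=[0.4848, -0.8746, 0.0000] o=[1.0145, -0.0779, 0.7131] → [-0.6809, -0.3774, 0.4519, 0.4848, -0.8746, 0.0000]
J4: z=[-0.7793, -0.4320, -0.4540] o=[1.0791, -0.7281, 1.2210] → [0.2698, 0.0564, -0.5168, -0.7793, -0.4320, -0.4540]
J5: z=[0.4607, 0.0962, -0.8823] o=[0.7690, -0.0735, 1.1305] → [0.2087, -0.7403, 0.0282, 0.4607, 0.0962, -0.8823]
J6: z=[0.4607, 0.0962, -0.8823] o=[1.2287, 0.1813, 1.3983] → [-0.0419, -0.2112, -0.0449, 0.4607, 0.0962, -0.8823]
q̇ = J⁺·V = [0.9190, 0.7890, 0.9080, -0.8940, -0.7490, -0.2220]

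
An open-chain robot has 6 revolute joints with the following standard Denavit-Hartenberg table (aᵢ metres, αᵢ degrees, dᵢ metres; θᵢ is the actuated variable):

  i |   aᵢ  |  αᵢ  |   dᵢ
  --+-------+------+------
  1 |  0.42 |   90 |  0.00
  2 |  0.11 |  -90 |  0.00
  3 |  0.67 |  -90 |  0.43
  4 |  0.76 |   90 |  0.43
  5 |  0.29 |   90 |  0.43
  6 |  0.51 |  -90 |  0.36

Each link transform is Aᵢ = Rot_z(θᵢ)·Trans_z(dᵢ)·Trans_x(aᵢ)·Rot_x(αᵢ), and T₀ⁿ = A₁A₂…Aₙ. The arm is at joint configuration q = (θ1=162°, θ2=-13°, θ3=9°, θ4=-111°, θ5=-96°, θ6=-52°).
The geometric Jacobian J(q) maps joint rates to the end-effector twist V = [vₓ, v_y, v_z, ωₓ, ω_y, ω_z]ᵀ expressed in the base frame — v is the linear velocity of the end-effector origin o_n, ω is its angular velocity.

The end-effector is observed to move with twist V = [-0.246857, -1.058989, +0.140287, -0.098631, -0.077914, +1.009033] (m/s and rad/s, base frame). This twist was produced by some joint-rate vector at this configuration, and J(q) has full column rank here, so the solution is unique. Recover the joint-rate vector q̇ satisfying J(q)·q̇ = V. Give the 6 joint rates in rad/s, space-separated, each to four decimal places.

o_n = [-1.1409, 0.4230, 0.5719]
J₁: ẑ×o_n = [-0.4230, -1.1409, 0.0000], ω = ẑ
J2: z=[0.3090, 0.9511, 0.0000] o=[-0.3994, 0.1298, 0.0000] → [0.5439, -0.1767, 0.7958, 0.3090, 0.9511, 0.0000]
J3: z=[-0.2139, 0.0695, 0.9744] o=[-0.5014, 0.1629, -0.0247] → [-0.2119, -0.4955, -0.0112, -0.2139, 0.0695, 0.9744]
J4: z=[-0.1602, -0.9864, 0.0352] o=[-1.2390, 0.2924, 0.2454] → [-0.3267, 0.0558, 0.0758, -0.1602, -0.9864, 0.0352]
J5: z=[0.9763, -0.1637, -0.1418] o=[-1.1972, -0.1230, 1.0124] → [0.1495, 0.4220, 0.5422, 0.9763, -0.1637, -0.1418]
J6: z=[-0.1615, -0.1147, -0.9802] o=[-0.7356, 0.0908, 0.9113] → [0.3645, 0.3424, -0.1001, -0.1615, -0.1147, -0.9802]
q̇ = J⁺·V = [0.7910, 0.1290, 0.8770, 0.1620, 0.1810, 0.6290]

0.7910 0.1290 0.8770 0.1620 0.1810 0.6290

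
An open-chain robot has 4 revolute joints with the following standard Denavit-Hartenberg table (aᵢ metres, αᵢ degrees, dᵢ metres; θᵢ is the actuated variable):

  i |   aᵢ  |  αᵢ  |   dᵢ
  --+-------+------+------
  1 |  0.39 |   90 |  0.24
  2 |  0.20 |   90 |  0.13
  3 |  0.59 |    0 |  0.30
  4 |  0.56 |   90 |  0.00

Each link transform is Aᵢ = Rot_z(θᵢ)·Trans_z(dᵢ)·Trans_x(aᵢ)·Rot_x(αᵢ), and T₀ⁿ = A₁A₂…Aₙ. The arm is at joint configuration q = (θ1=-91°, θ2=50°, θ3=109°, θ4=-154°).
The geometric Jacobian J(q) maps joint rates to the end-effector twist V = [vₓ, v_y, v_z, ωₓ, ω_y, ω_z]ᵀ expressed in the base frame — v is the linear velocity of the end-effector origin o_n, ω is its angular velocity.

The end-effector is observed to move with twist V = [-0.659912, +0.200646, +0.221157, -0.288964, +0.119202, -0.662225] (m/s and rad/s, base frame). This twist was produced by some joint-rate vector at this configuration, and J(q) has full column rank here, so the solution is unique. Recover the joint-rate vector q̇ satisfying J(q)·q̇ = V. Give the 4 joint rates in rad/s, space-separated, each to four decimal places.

-0.7580 0.2910 -0.2900 0.1410

o_n = [-0.3072, -0.8742, 0.3566]
J₁: ẑ×o_n = [0.8742, -0.3072, 0.0000], ω = ẑ
J2: z=[-0.9998, 0.0175, 0.0000] o=[-0.0068, -0.3899, 0.2400] → [0.0020, 0.1165, 0.4894, -0.9998, 0.0175, 0.0000]
J3: z=[-0.0134, -0.7659, -0.6428] o=[-0.1390, -0.5162, 0.3932] → [-0.2020, 0.1076, -0.1240, -0.0134, -0.7659, -0.6428]
J4: z=[-0.0134, -0.7659, -0.6428] o=[-0.6987, -0.6128, 0.0532] → [-0.4004, -0.2476, 0.3033, -0.0134, -0.7659, -0.6428]
q̇ = J⁺·V = [-0.7580, 0.2910, -0.2900, 0.1410]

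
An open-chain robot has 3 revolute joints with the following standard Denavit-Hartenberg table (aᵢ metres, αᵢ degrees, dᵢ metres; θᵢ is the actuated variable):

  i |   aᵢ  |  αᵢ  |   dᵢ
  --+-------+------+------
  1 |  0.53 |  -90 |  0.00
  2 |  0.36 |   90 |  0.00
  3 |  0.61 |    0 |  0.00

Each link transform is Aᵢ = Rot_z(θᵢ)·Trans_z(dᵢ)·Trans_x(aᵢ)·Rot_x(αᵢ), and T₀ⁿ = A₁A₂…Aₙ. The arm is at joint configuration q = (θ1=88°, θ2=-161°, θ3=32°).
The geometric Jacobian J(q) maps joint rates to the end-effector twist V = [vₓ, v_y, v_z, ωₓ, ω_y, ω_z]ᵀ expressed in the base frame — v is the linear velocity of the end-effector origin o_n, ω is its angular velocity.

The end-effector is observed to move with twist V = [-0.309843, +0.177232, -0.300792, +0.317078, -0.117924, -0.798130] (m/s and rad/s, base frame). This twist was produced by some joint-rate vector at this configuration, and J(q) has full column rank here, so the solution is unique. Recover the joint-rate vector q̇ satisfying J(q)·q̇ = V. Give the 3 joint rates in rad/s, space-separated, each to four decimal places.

-0.4880 -0.3210 0.3280

o_n = [-0.3335, -0.2880, 0.2856]
J₁: ẑ×o_n = [0.2880, -0.3335, 0.0000], ω = ẑ
J2: z=[-0.9994, 0.0349, 0.0000] o=[0.0185, 0.5297, 0.0000] → [0.0100, 0.2854, 0.8295, -0.9994, 0.0349, 0.0000]
J3: z=[-0.0114, -0.3254, -0.9455] o=[0.0066, 0.1895, 0.1172] → [-0.5063, 0.3235, -0.1052, -0.0114, -0.3254, -0.9455]
q̇ = J⁺·V = [-0.4880, -0.3210, 0.3280]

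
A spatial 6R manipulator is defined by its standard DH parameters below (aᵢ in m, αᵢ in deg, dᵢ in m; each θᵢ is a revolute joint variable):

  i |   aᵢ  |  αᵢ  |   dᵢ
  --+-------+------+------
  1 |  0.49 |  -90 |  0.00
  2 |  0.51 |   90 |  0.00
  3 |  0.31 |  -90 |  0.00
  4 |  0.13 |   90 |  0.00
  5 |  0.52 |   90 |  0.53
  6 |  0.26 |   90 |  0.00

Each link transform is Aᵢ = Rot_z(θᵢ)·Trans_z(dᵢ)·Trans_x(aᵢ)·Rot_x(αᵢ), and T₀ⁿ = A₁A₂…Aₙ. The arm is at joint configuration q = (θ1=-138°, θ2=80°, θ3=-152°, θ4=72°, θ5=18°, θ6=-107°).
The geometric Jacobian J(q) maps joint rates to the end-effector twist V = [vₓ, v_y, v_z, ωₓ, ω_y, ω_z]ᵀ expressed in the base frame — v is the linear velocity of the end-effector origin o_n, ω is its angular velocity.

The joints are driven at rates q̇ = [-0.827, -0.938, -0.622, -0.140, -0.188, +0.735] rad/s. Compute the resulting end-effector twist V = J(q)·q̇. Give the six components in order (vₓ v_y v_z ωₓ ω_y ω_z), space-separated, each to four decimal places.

o_n = [-0.3484, 0.3220, 0.0088]
J₁: ẑ×o_n = [-0.3220, -0.3484, 0.0000], ω = ẑ
J2: z=[0.6691, -0.7431, 0.0000] o=[-0.3641, -0.3279, 0.0000] → [-0.0066, -0.0059, 0.4466, 0.6691, -0.7431, 0.0000]
J3: z=[-0.7319, -0.6590, 0.1736] o=[-0.4300, -0.3871, -0.5023] → [-0.4599, 0.3882, -0.4652, -0.7319, -0.6590, 0.1736]
J4: z=[-0.6514, 0.6016, -0.4623] o=[-0.4920, -0.2472, -0.2327] → [0.4085, 0.0909, -0.4572, -0.6514, 0.6016, -0.4623]
J5: z=[-0.4166, 0.2257, 0.8806] o=[-0.4096, -0.1476, -0.2192] → [-0.3621, 0.1489, -0.2094, -0.4166, 0.2257, 0.8806]
J6: z=[0.8155, -0.3354, 0.4717] o=[-0.4214, 0.4477, 0.2244] → [0.1316, 0.2103, -0.0780, 0.8155, -0.3354, 0.4717]
V = J·q̇ = [0.6661, 0.1660, -0.0835, 0.5965, 0.7338, -0.6891]

0.6661 0.1660 -0.0835 0.5965 0.7338 -0.6891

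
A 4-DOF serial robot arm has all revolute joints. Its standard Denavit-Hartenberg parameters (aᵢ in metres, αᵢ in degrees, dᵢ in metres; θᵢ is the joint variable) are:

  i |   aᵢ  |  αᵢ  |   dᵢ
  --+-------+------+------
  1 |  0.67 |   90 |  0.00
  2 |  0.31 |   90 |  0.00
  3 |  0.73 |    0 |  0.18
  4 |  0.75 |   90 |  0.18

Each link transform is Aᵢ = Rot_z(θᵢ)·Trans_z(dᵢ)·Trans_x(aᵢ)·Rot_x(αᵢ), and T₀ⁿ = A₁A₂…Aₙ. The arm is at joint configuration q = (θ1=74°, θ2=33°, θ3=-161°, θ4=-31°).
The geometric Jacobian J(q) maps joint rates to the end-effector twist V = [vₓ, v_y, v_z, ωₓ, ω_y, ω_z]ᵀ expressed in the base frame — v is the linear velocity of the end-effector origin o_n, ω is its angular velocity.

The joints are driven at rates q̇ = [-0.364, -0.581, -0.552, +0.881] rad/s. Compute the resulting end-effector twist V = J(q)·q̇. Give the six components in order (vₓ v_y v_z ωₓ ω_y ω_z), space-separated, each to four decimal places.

-0.0691 -0.6576 0.3294 -0.5091 0.3324 -0.6399

o_n = [-0.0973, -0.0429, -0.9086]
J₁: ẑ×o_n = [0.0429, -0.0973, 0.0000], ω = ẑ
J2: z=[0.9613, -0.2756, 0.0000] o=[0.1847, 0.6440, 0.0000] → [0.2504, 0.8734, -0.7381, 0.9613, -0.2756, 0.0000]
J3: z=[0.1501, 0.5235, -0.8387] o=[0.2563, 0.8940, 0.1688] → [-1.3498, 0.4584, 0.0445, 0.1501, 0.5235, -0.8387]
J4: z=[0.1501, 0.5235, -0.8387] o=[-0.1047, 0.4973, -0.3580] → [-0.7412, 0.0765, -0.0849, 0.1501, 0.5235, -0.8387]
V = J·q̇ = [-0.0691, -0.6576, 0.3294, -0.5091, 0.3324, -0.6399]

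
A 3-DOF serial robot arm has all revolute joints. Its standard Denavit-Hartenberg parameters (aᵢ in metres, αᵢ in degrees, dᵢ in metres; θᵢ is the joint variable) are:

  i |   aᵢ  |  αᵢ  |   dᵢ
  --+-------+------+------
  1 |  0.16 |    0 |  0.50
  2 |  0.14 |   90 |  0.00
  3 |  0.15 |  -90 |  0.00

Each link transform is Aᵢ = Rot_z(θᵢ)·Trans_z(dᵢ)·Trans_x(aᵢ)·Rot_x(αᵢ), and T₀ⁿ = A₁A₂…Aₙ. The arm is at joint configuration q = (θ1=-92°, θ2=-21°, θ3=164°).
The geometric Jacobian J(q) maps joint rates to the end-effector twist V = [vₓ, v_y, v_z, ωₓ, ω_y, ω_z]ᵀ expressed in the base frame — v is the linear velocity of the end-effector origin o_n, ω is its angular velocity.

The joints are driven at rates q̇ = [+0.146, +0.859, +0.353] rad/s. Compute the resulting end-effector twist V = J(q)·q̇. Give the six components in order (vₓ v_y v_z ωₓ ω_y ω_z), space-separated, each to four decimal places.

0.0252 0.0143 -0.0509 -0.3249 0.1379 1.0050

o_n = [-0.0039, -0.1560, 0.5413]
J₁: ẑ×o_n = [0.1560, -0.0039, 0.0000], ω = ẑ
J2: z=[0.0000, 0.0000, 1.0000] o=[-0.0056, -0.1599, 0.5000] → [-0.0039, 0.0016, 0.0000, 0.0000, 0.0000, 1.0000]
J3: z=[-0.9205, 0.3907, 0.0000] o=[-0.0603, -0.2888, 0.5000] → [0.0162, 0.0381, -0.1442, -0.9205, 0.3907, 0.0000]
V = J·q̇ = [0.0252, 0.0143, -0.0509, -0.3249, 0.1379, 1.0050]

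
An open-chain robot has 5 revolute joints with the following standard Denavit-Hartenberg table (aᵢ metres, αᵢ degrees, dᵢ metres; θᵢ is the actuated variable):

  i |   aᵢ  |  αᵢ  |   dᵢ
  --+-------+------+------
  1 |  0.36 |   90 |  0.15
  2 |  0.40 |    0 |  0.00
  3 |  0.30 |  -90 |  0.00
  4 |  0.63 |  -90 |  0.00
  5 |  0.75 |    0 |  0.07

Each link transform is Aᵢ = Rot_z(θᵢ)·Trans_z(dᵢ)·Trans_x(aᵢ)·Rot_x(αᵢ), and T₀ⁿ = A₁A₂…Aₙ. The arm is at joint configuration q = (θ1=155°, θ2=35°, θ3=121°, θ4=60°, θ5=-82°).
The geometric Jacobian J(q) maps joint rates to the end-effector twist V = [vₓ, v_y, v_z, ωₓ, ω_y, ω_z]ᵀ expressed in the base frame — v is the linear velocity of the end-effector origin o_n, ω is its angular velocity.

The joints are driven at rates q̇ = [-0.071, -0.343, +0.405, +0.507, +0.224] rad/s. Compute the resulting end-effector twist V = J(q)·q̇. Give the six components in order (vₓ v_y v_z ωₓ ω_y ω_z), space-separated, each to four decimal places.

-0.4918 -0.1143 -0.2486 0.0051 -0.0576 -0.6131

o_n = [-0.1308, -0.6794, -0.0523]
J₁: ẑ×o_n = [0.6794, -0.1308, 0.0000], ω = ẑ
J2: z=[0.4226, 0.9063, 0.0000] o=[-0.3263, 0.1521, 0.1500] → [-0.1834, 0.0855, -0.5286, 0.4226, 0.9063, 0.0000]
J3: z=[0.4226, 0.9063, 0.0000] o=[-0.6232, 0.2906, 0.3794] → [-0.3913, 0.1825, -0.8562, 0.4226, 0.9063, 0.0000]
J4: z=[0.3686, -0.1719, -0.9135] o=[-0.3748, 0.1748, 0.5015] → [-0.6851, -0.0188, -0.2729, 0.3686, -0.1719, -0.9135]
J5: z=[-0.9283, -0.1188, -0.3522] o=[-0.3446, -0.4413, 0.6296] → [-0.0028, -0.7084, 0.2464, -0.9283, -0.1188, -0.3522]
V = J·q̇ = [-0.4918, -0.1143, -0.2486, 0.0051, -0.0576, -0.6131]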